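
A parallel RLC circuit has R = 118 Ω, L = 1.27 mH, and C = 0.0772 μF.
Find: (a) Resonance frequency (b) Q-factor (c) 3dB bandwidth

Step 1 — Resonance: ω₀ = 1/√(LC) = 1/√(0.00127·7.72e-08) = 1.01e+05 rad/s.
Step 2 — f₀ = ω₀/(2π) = 1.607e+04 Hz.
Step 3 — Parallel Q: Q = R/(ω₀L) = 118/(1.01e+05·0.00127) = 0.92.
Step 4 — Bandwidth: Δω = ω₀/Q = 1.098e+05 rad/s; BW = Δω/(2π) = 1.747e+04 Hz.

(a) f₀ = 1.607e+04 Hz  (b) Q = 0.92  (c) BW = 1.747e+04 Hz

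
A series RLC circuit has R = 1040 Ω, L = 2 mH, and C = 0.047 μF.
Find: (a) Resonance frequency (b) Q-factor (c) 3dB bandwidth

Step 1 — Resonance condition Im(Z)=0 gives ω₀ = 1/√(LC).
Step 2 — ω₀ = 1/√(0.002·4.7e-08) = 1.031e+05 rad/s.
Step 3 — f₀ = ω₀/(2π) = 1.642e+04 Hz.
Step 4 — Series Q: Q = ω₀L/R = 1.031e+05·0.002/1040 = 0.1984.
Step 5 — 3dB bandwidth: Δω = ω₀/Q = 5.2e+05 rad/s; BW = Δω/(2π) = 8.276e+04 Hz.

(a) f₀ = 1.642e+04 Hz  (b) Q = 0.1984  (c) BW = 8.276e+04 Hz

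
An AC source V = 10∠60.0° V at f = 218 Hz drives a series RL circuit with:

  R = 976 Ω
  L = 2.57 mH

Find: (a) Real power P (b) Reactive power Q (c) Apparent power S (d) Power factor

Step 1 — Angular frequency: ω = 2π·f = 2π·218 = 1370 rad/s.
Step 2 — Component impedances:
  R: Z = R = 976 Ω
  L: Z = jωL = j·1370·0.00257 = 0 + j3.52 Ω
Step 3 — Series combination: Z_total = R + L = 976 + j3.52 Ω = 976∠0.2° Ω.
Step 4 — Source phasor: V = 10∠60.0° V = 5 + j8.66 V.
Step 5 — Current: I = V / Z = 0.005155 + j0.008855 A = 0.01025∠59.8° A.
Step 6 — Complex power: S = V·I* = 0.1025 + j0.0003695 VA.
Step 7 — Real power: P = Re(S) = 0.1025 W.
Step 8 — Reactive power: Q = Im(S) = 0.0003695 VAR.
Step 9 — Apparent power: |S| = 0.1025 VA.
Step 10 — Power factor: PF = P/|S| = 1 (lagging).

(a) P = 0.1025 W  (b) Q = 0.0003695 VAR  (c) S = 0.1025 VA  (d) PF = 1 (lagging)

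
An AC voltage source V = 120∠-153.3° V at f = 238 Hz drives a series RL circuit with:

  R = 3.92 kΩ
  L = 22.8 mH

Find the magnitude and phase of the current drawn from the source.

Step 1 — Angular frequency: ω = 2π·f = 2π·238 = 1495 rad/s.
Step 2 — Component impedances:
  R: Z = R = 3920 Ω
  L: Z = jωL = j·1495·0.0228 = 0 + j34.1 Ω
Step 3 — Series combination: Z_total = R + L = 3920 + j34.1 Ω = 3920∠0.5° Ω.
Step 4 — Source phasor: V = 120∠-153.3° V = -107.2 - j53.92 V.
Step 5 — Ohm's law: I = V / Z_total = (-107.2 - j53.92) / (3920 + j34.1) = -0.02747 - j0.01352 A.
Step 6 — Convert to polar: |I| = 0.03061 A, ∠I = -153.8°.

I = 0.03061∠-153.8° A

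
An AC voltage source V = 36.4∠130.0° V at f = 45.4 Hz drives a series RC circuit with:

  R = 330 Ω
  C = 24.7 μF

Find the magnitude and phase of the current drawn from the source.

Step 1 — Angular frequency: ω = 2π·f = 2π·45.4 = 285.3 rad/s.
Step 2 — Component impedances:
  R: Z = R = 330 Ω
  C: Z = 1/(jωC) = -j/(ω·C) = 0 - j141.9 Ω
Step 3 — Series combination: Z_total = R + C = 330 - j141.9 Ω = 359.2∠-23.3° Ω.
Step 4 — Source phasor: V = 36.4∠130.0° V = -23.4 + j27.88 V.
Step 5 — Ohm's law: I = V / Z_total = (-23.4 + j27.88) / (330 - j141.9) = -0.0905 + j0.04557 A.
Step 6 — Convert to polar: |I| = 0.1013 A, ∠I = 153.3°.

I = 0.1013∠153.3° A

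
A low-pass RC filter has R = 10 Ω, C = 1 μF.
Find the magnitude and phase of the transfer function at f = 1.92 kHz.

Step 1 — Angular frequency: ω = 2π·1920 = 1.206e+04 rad/s.
Step 2 — Transfer function: H(jω) = 1/(1 + jωRC).
Step 3 — Denominator: 1 + jωRC = 1 + j·1.206e+04·10·1e-06 = 1 + j0.1206.
Step 4 — H = 0.9857 - j0.1189.
Step 5 — Magnitude: |H| = 0.9928 (-0.1 dB); phase: φ = -6.9°.

|H| = 0.9928 (-0.1 dB), φ = -6.9°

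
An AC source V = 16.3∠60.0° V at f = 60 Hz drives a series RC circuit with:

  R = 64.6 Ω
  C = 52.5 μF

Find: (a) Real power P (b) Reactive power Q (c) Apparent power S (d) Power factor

Step 1 — Angular frequency: ω = 2π·f = 2π·60 = 377 rad/s.
Step 2 — Component impedances:
  R: Z = R = 64.6 Ω
  C: Z = 1/(jωC) = -j/(ω·C) = 0 - j50.53 Ω
Step 3 — Series combination: Z_total = R + C = 64.6 - j50.53 Ω = 82.01∠-38.0° Ω.
Step 4 — Source phasor: V = 16.3∠60.0° V = 8.15 + j14.12 V.
Step 5 — Current: I = V / Z = -0.02776 + j0.1968 A = 0.1988∠98.0° A.
Step 6 — Complex power: S = V·I* = 2.552 - j1.996 VA.
Step 7 — Real power: P = Re(S) = 2.552 W.
Step 8 — Reactive power: Q = Im(S) = -1.996 VAR.
Step 9 — Apparent power: |S| = 3.24 VA.
Step 10 — Power factor: PF = P/|S| = 0.7877 (leading).

(a) P = 2.552 W  (b) Q = -1.996 VAR  (c) S = 3.24 VA  (d) PF = 0.7877 (leading)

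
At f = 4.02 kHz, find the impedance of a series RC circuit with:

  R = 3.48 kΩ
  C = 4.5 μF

Step 1 — Angular frequency: ω = 2π·f = 2π·4020 = 2.526e+04 rad/s.
Step 2 — Component impedances:
  R: Z = R = 3480 Ω
  C: Z = 1/(jωC) = -j/(ω·C) = 0 - j8.798 Ω
Step 3 — Series combination: Z_total = R + C = 3480 - j8.798 Ω = 3480∠-0.1° Ω.

Z = 3480 - j8.798 Ω = 3480∠-0.1° Ω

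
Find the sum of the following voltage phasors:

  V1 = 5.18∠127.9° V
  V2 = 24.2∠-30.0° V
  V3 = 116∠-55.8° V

Step 1 — Convert each phasor to rectangular form:
  V1 = 5.18·(cos(127.9°) + j·sin(127.9°)) = -3.182 + j4.087 V
  V2 = 24.2·(cos(-30.0°) + j·sin(-30.0°)) = 20.96 - j12.1 V
  V3 = 116·(cos(-55.8°) + j·sin(-55.8°)) = 65.2 - j95.94 V
Step 2 — Sum components: V_total = 82.98 - j104 V.
Step 3 — Convert to polar: |V_total| = 133 V, ∠V_total = -51.4°.

V_total = 133∠-51.4° V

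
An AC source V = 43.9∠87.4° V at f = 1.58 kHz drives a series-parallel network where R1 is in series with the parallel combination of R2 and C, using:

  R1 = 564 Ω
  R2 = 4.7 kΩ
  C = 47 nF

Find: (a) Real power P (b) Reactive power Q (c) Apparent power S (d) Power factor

Step 1 — Angular frequency: ω = 2π·f = 2π·1580 = 9927 rad/s.
Step 2 — Component impedances:
  R1: Z = R = 564 Ω
  R2: Z = R = 4700 Ω
  C: Z = 1/(jωC) = -j/(ω·C) = 0 - j2143 Ω
Step 3 — Parallel branch: R2 || C = 1/(1/R2 + 1/C) = 809.1 - j1774 Ω.
Step 4 — Series with R1: Z_total = R1 + (R2 || C) = 1373 - j1774 Ω = 2244∠-52.3° Ω.
Step 5 — Source phasor: V = 43.9∠87.4° V = 1.991 + j43.85 V.
Step 6 — Current: I = V / Z = -0.01492 + j0.01267 A = 0.01957∠139.7° A.
Step 7 — Complex power: S = V·I* = 0.5257 - j0.6793 VA.
Step 8 — Real power: P = Re(S) = 0.5257 W.
Step 9 — Reactive power: Q = Im(S) = -0.6793 VAR.
Step 10 — Apparent power: |S| = 0.859 VA.
Step 11 — Power factor: PF = P/|S| = 0.612 (leading).

(a) P = 0.5257 W  (b) Q = -0.6793 VAR  (c) S = 0.859 VA  (d) PF = 0.612 (leading)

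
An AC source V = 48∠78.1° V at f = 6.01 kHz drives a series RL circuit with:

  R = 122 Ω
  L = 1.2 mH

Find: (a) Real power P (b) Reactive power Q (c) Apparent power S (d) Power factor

Step 1 — Angular frequency: ω = 2π·f = 2π·6010 = 3.776e+04 rad/s.
Step 2 — Component impedances:
  R: Z = R = 122 Ω
  L: Z = jωL = j·3.776e+04·0.0012 = 0 + j45.31 Ω
Step 3 — Series combination: Z_total = R + L = 122 + j45.31 Ω = 130.1∠20.4° Ω.
Step 4 — Source phasor: V = 48∠78.1° V = 9.898 + j46.97 V.
Step 5 — Current: I = V / Z = 0.197 + j0.3118 A = 0.3688∠57.7° A.
Step 6 — Complex power: S = V·I* = 16.6 + j6.164 VA.
Step 7 — Real power: P = Re(S) = 16.6 W.
Step 8 — Reactive power: Q = Im(S) = 6.164 VAR.
Step 9 — Apparent power: |S| = 17.7 VA.
Step 10 — Power factor: PF = P/|S| = 0.9374 (lagging).

(a) P = 16.6 W  (b) Q = 6.164 VAR  (c) S = 17.7 VA  (d) PF = 0.9374 (lagging)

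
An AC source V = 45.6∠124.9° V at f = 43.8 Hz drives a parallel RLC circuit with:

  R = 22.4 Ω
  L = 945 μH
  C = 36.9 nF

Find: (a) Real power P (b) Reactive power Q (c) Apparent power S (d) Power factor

Step 1 — Angular frequency: ω = 2π·f = 2π·43.8 = 275.2 rad/s.
Step 2 — Component impedances:
  R: Z = R = 22.4 Ω
  L: Z = jωL = j·275.2·0.000945 = 0 + j0.2601 Ω
  C: Z = 1/(jωC) = -j/(ω·C) = 0 - j9.847e+04 Ω
Step 3 — Parallel combination: 1/Z_total = 1/R + 1/L + 1/C; Z_total = 0.003019 + j0.26 Ω = 0.2601∠89.3° Ω.
Step 4 — Source phasor: V = 45.6∠124.9° V = -26.09 + j37.4 V.
Step 5 — Current: I = V / Z = 142.6 + j102 A = 175.4∠35.6° A.
Step 6 — Complex power: S = V·I* = 92.83 + j7995 VA.
Step 7 — Real power: P = Re(S) = 92.83 W.
Step 8 — Reactive power: Q = Im(S) = 7995 VAR.
Step 9 — Apparent power: |S| = 7996 VA.
Step 10 — Power factor: PF = P/|S| = 0.01161 (lagging).

(a) P = 92.83 W  (b) Q = 7995 VAR  (c) S = 7996 VA  (d) PF = 0.01161 (lagging)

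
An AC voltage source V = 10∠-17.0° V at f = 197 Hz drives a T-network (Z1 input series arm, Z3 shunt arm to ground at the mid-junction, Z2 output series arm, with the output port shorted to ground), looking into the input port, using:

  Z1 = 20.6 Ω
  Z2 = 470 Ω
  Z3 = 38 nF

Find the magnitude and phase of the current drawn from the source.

Step 1 — Angular frequency: ω = 2π·f = 2π·197 = 1238 rad/s.
Step 2 — Component impedances:
  Z1: Z = R = 20.6 Ω
  Z2: Z = R = 470 Ω
  Z3: Z = 1/(jωC) = -j/(ω·C) = 0 - j2.126e+04 Ω
Step 3 — With the output port shorted to ground, the output series arm Z2 runs from the junction to ground; the shunt arm Z3 also runs from the junction to ground. They appear in parallel: Z3 || Z2 = 469.8 - j10.39 Ω.
Step 4 — Series with input arm Z1: Z_in = Z1 + (Z3 || Z2) = 490.4 - j10.39 Ω = 490.5∠-1.2° Ω.
Step 5 — Source phasor: V = 10∠-17.0° V = 9.563 - j2.924 V.
Step 6 — Ohm's law: I = V / Z_total = (9.563 - j2.924) / (490.4 - j10.39) = 0.01962 - j0.005547 A.
Step 7 — Convert to polar: |I| = 0.02039 A, ∠I = -15.8°.

I = 0.02039∠-15.8° A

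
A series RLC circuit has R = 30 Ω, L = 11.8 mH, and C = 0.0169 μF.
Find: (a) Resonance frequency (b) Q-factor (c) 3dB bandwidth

Step 1 — Resonance condition Im(Z)=0 gives ω₀ = 1/√(LC).
Step 2 — ω₀ = 1/√(0.0118·1.69e-08) = 7.081e+04 rad/s.
Step 3 — f₀ = ω₀/(2π) = 1.127e+04 Hz.
Step 4 — Series Q: Q = ω₀L/R = 7.081e+04·0.0118/30 = 27.85.
Step 5 — 3dB bandwidth: Δω = ω₀/Q = 2542 rad/s; BW = Δω/(2π) = 404.6 Hz.

(a) f₀ = 1.127e+04 Hz  (b) Q = 27.85  (c) BW = 404.6 Hz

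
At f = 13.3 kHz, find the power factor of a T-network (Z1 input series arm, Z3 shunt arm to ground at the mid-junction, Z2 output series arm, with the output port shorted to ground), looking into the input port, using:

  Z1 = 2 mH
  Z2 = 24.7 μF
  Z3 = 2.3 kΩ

Step 1 — Angular frequency: ω = 2π·f = 2π·1.33e+04 = 8.357e+04 rad/s.
Step 2 — Component impedances:
  Z1: Z = jωL = j·8.357e+04·0.002 = 0 + j167.1 Ω
  Z2: Z = 1/(jωC) = -j/(ω·C) = 0 - j0.4845 Ω
  Z3: Z = R = 2300 Ω
Step 3 — With the output port shorted to ground, the output series arm Z2 runs from the junction to ground; the shunt arm Z3 also runs from the junction to ground. They appear in parallel: Z3 || Z2 = 0.0001021 - j0.4845 Ω.
Step 4 — Series with input arm Z1: Z_in = Z1 + (Z3 || Z2) = 0.0001021 + j166.6 Ω = 166.6∠90.0° Ω.
Step 5 — Power factor: PF = cos(φ) = Re(Z)/|Z| = 0.00010205/166.65 = 6.124e-07.
Step 6 — Type: Im(Z) = 166.6 ⇒ lagging (phase φ = 90.0°).

PF = 6.124e-07 (lagging, φ = 90.0°)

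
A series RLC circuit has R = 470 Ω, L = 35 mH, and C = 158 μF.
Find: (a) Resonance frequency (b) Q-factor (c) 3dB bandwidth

Step 1 — Resonance condition Im(Z)=0 gives ω₀ = 1/√(LC).
Step 2 — ω₀ = 1/√(0.035·0.000158) = 425.2 rad/s.
Step 3 — f₀ = ω₀/(2π) = 67.68 Hz.
Step 4 — Series Q: Q = ω₀L/R = 425.2·0.035/470 = 0.03167.
Step 5 — 3dB bandwidth: Δω = ω₀/Q = 1.343e+04 rad/s; BW = Δω/(2π) = 2137 Hz.

(a) f₀ = 67.68 Hz  (b) Q = 0.03167  (c) BW = 2137 Hz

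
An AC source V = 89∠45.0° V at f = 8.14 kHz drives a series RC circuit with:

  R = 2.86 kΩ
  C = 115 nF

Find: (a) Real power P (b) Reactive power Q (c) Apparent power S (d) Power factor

Step 1 — Angular frequency: ω = 2π·f = 2π·8140 = 5.115e+04 rad/s.
Step 2 — Component impedances:
  R: Z = R = 2860 Ω
  C: Z = 1/(jωC) = -j/(ω·C) = 0 - j170 Ω
Step 3 — Series combination: Z_total = R + C = 2860 - j170 Ω = 2865∠-3.4° Ω.
Step 4 — Source phasor: V = 89∠45.0° V = 62.93 + j62.93 V.
Step 5 — Current: I = V / Z = 0.02062 + j0.02323 A = 0.03106∠48.4° A.
Step 6 — Complex power: S = V·I* = 2.76 - j0.1641 VA.
Step 7 — Real power: P = Re(S) = 2.76 W.
Step 8 — Reactive power: Q = Im(S) = -0.1641 VAR.
Step 9 — Apparent power: |S| = 2.765 VA.
Step 10 — Power factor: PF = P/|S| = 0.9982 (leading).

(a) P = 2.76 W  (b) Q = -0.1641 VAR  (c) S = 2.765 VA  (d) PF = 0.9982 (leading)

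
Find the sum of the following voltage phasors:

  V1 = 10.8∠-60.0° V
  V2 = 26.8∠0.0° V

Step 1 — Convert each phasor to rectangular form:
  V1 = 10.8·(cos(-60.0°) + j·sin(-60.0°)) = 5.4 - j9.353 V
  V2 = 26.8·(cos(0.0°) + j·sin(0.0°)) = 26.8 V
Step 2 — Sum components: V_total = 32.2 - j9.353 V.
Step 3 — Convert to polar: |V_total| = 33.53 V, ∠V_total = -16.2°.

V_total = 33.53∠-16.2° V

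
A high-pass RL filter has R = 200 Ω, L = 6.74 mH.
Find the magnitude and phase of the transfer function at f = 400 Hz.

Step 1 — Angular frequency: ω = 2π·400 = 2513 rad/s.
Step 2 — Transfer function: H(jω) = jωL/(R + jωL).
Step 3 — Numerator jωL = j·16.94; denominator R + jωL = 200 + j16.94.
Step 4 — H = 0.007123 + j0.08409.
Step 5 — Magnitude: |H| = 0.0844 (-21.5 dB); phase: φ = 85.2°.

|H| = 0.0844 (-21.5 dB), φ = 85.2°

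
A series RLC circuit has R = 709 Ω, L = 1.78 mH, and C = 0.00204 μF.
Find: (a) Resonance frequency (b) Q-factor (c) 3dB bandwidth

Step 1 — Resonance: ω₀ = 1/√(LC) = 1/√(0.00178·2.04e-09) = 5.248e+05 rad/s.
Step 2 — f₀ = ω₀/(2π) = 8.352e+04 Hz.
Step 3 — Series Q: Q = ω₀L/R = 5.248e+05·0.00178/709 = 1.317.
Step 4 — Bandwidth: Δω = ω₀/Q = 3.983e+05 rad/s; BW = Δω/(2π) = 6.339e+04 Hz.

(a) f₀ = 8.352e+04 Hz  (b) Q = 1.317  (c) BW = 6.339e+04 Hz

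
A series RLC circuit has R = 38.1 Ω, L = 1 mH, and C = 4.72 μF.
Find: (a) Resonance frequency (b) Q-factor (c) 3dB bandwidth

Step 1 — Resonance condition Im(Z)=0 gives ω₀ = 1/√(LC).
Step 2 — ω₀ = 1/√(0.001·4.72e-06) = 1.456e+04 rad/s.
Step 3 — f₀ = ω₀/(2π) = 2317 Hz.
Step 4 — Series Q: Q = ω₀L/R = 1.456e+04·0.001/38.1 = 0.382.
Step 5 — 3dB bandwidth: Δω = ω₀/Q = 3.81e+04 rad/s; BW = Δω/(2π) = 6064 Hz.

(a) f₀ = 2317 Hz  (b) Q = 0.382  (c) BW = 6064 Hz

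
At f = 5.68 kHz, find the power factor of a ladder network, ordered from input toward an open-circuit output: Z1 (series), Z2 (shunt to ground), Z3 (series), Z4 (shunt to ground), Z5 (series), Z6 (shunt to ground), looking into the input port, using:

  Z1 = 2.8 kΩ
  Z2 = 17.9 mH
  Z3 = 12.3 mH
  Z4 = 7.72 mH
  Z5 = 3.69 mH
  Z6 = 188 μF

Step 1 — Angular frequency: ω = 2π·f = 2π·5680 = 3.569e+04 rad/s.
Step 2 — Component impedances:
  Z1: Z = R = 2800 Ω
  Z2: Z = jωL = j·3.569e+04·0.0179 = 0 + j638.8 Ω
  Z3: Z = jωL = j·3.569e+04·0.0123 = 0 + j439 Ω
  Z4: Z = jωL = j·3.569e+04·0.00772 = 0 + j275.5 Ω
  Z5: Z = jωL = j·3.569e+04·0.00369 = 0 + j131.7 Ω
  Z6: Z = 1/(jωC) = -j/(ω·C) = 0 - j0.149 Ω
Step 3 — Ladder network (open output): work backward from the far end, alternating series and parallel combinations. Z_in = 2800 + j289.1 Ω = 2815∠5.9° Ω.
Step 4 — Power factor: PF = cos(φ) = Re(Z)/|Z| = 2800/2815 = 0.9947.
Step 5 — Type: Im(Z) = 289.1 ⇒ lagging (phase φ = 5.9°).

PF = 0.9947 (lagging, φ = 5.9°)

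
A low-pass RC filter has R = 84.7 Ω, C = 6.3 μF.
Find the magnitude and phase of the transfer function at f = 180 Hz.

Step 1 — Angular frequency: ω = 2π·180 = 1131 rad/s.
Step 2 — Transfer function: H(jω) = 1/(1 + jωRC).
Step 3 — Denominator: 1 + jωRC = 1 + j·1131·84.7·6.3e-06 = 1 + j0.6035.
Step 4 — H = 0.733 - j0.4424.
Step 5 — Magnitude: |H| = 0.8562 (-1.3 dB); phase: φ = -31.1°.

|H| = 0.8562 (-1.3 dB), φ = -31.1°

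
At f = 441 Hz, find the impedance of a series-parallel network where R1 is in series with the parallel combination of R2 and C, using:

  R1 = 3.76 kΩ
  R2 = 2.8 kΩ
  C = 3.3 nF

Step 1 — Angular frequency: ω = 2π·f = 2π·441 = 2771 rad/s.
Step 2 — Component impedances:
  R1: Z = R = 3760 Ω
  R2: Z = R = 2800 Ω
  C: Z = 1/(jωC) = -j/(ω·C) = 0 - j1.094e+05 Ω
Step 3 — Parallel branch: R2 || C = 1/(1/R2 + 1/C) = 2798 - j71.64 Ω.
Step 4 — Series with R1: Z_total = R1 + (R2 || C) = 6558 - j71.64 Ω = 6559∠-0.6° Ω.

Z = 6558 - j71.64 Ω = 6559∠-0.6° Ω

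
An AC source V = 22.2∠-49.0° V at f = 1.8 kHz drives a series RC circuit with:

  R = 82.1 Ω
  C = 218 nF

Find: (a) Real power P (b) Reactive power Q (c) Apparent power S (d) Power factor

Step 1 — Angular frequency: ω = 2π·f = 2π·1800 = 1.131e+04 rad/s.
Step 2 — Component impedances:
  R: Z = R = 82.1 Ω
  C: Z = 1/(jωC) = -j/(ω·C) = 0 - j405.6 Ω
Step 3 — Series combination: Z_total = R + C = 82.1 - j405.6 Ω = 413.8∠-78.6° Ω.
Step 4 — Source phasor: V = 22.2∠-49.0° V = 14.56 - j16.75 V.
Step 5 — Current: I = V / Z = 0.04667 + j0.02646 A = 0.05365∠29.6° A.
Step 6 — Complex power: S = V·I* = 0.2363 - j1.167 VA.
Step 7 — Real power: P = Re(S) = 0.2363 W.
Step 8 — Reactive power: Q = Im(S) = -1.167 VAR.
Step 9 — Apparent power: |S| = 1.191 VA.
Step 10 — Power factor: PF = P/|S| = 0.1984 (leading).

(a) P = 0.2363 W  (b) Q = -1.167 VAR  (c) S = 1.191 VA  (d) PF = 0.1984 (leading)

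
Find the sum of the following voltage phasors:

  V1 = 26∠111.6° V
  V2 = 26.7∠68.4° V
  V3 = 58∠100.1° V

Step 1 — Convert each phasor to rectangular form:
  V1 = 26·(cos(111.6°) + j·sin(111.6°)) = -9.571 + j24.17 V
  V2 = 26.7·(cos(68.4°) + j·sin(68.4°)) = 9.829 + j24.83 V
  V3 = 58·(cos(100.1°) + j·sin(100.1°)) = -10.17 + j57.1 V
Step 2 — Sum components: V_total = -9.914 + j106.1 V.
Step 3 — Convert to polar: |V_total| = 106.6 V, ∠V_total = 95.3°.

V_total = 106.6∠95.3° V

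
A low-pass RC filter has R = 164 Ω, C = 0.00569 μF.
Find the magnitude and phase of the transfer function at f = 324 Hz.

Step 1 — Angular frequency: ω = 2π·324 = 2036 rad/s.
Step 2 — Transfer function: H(jω) = 1/(1 + jωRC).
Step 3 — Denominator: 1 + jωRC = 1 + j·2036·164·5.69e-09 = 1 + j0.0019.
Step 4 — H = 1 - j0.0019.
Step 5 — Magnitude: |H| = 1 (-0.0 dB); phase: φ = -0.1°.

|H| = 1 (-0.0 dB), φ = -0.1°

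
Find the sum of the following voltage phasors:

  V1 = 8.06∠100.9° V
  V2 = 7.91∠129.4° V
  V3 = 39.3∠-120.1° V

Step 1 — Convert each phasor to rectangular form:
  V1 = 8.06·(cos(100.9°) + j·sin(100.9°)) = -1.524 + j7.915 V
  V2 = 7.91·(cos(129.4°) + j·sin(129.4°)) = -5.021 + j6.112 V
  V3 = 39.3·(cos(-120.1°) + j·sin(-120.1°)) = -19.71 - j34 V
Step 2 — Sum components: V_total = -26.25 - j19.97 V.
Step 3 — Convert to polar: |V_total| = 32.99 V, ∠V_total = -142.7°.

V_total = 32.99∠-142.7° V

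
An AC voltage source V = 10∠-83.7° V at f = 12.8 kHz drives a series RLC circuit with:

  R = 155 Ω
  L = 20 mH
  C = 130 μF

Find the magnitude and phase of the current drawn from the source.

Step 1 — Angular frequency: ω = 2π·f = 2π·1.28e+04 = 8.042e+04 rad/s.
Step 2 — Component impedances:
  R: Z = R = 155 Ω
  L: Z = jωL = j·8.042e+04·0.02 = 0 + j1608 Ω
  C: Z = 1/(jωC) = -j/(ω·C) = 0 - j0.09565 Ω
Step 3 — Series combination: Z_total = R + L + C = 155 + j1608 Ω = 1616∠84.5° Ω.
Step 4 — Source phasor: V = 10∠-83.7° V = 1.097 - j9.94 V.
Step 5 — Ohm's law: I = V / Z_total = (1.097 - j9.94) / (155 + j1608) = -0.006058 - j0.001266 A.
Step 6 — Convert to polar: |I| = 0.006189 A, ∠I = -168.2°.

I = 0.006189∠-168.2° A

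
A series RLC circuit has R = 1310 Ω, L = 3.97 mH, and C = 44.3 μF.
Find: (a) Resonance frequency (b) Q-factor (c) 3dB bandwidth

Step 1 — Resonance: ω₀ = 1/√(LC) = 1/√(0.00397·4.43e-05) = 2385 rad/s.
Step 2 — f₀ = ω₀/(2π) = 379.5 Hz.
Step 3 — Series Q: Q = ω₀L/R = 2385·0.00397/1310 = 0.007226.
Step 4 — Bandwidth: Δω = ω₀/Q = 3.3e+05 rad/s; BW = Δω/(2π) = 5.252e+04 Hz.

(a) f₀ = 379.5 Hz  (b) Q = 0.007226  (c) BW = 5.252e+04 Hz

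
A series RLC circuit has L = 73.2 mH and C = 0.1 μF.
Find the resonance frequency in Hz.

Step 1 — Resonance condition Im(Z)=0 gives ω₀ = 1/√(LC).
Step 2 — ω₀ = 1/√(0.0732·1e-07) = 1.169e+04 rad/s.
Step 3 — f₀ = ω₀/(2π) = 1860 Hz.

f₀ = 1860 Hz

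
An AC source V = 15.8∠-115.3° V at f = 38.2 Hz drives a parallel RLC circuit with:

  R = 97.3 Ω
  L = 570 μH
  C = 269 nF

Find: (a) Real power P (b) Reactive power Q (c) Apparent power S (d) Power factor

Step 1 — Angular frequency: ω = 2π·f = 2π·38.2 = 240 rad/s.
Step 2 — Component impedances:
  R: Z = R = 97.3 Ω
  L: Z = jωL = j·240·0.00057 = 0 + j0.1368 Ω
  C: Z = 1/(jωC) = -j/(ω·C) = 0 - j1.549e+04 Ω
Step 3 — Parallel combination: 1/Z_total = 1/R + 1/L + 1/C; Z_total = 0.0001924 + j0.1368 Ω = 0.1368∠89.9° Ω.
Step 4 — Source phasor: V = 15.8∠-115.3° V = -6.752 - j14.28 V.
Step 5 — Current: I = V / Z = -104.5 + j49.21 A = 115.5∠154.8° A.
Step 6 — Complex power: S = V·I* = 2.566 + j1825 VA.
Step 7 — Real power: P = Re(S) = 2.566 W.
Step 8 — Reactive power: Q = Im(S) = 1825 VAR.
Step 9 — Apparent power: |S| = 1825 VA.
Step 10 — Power factor: PF = P/|S| = 0.001406 (lagging).

(a) P = 2.566 W  (b) Q = 1825 VAR  (c) S = 1825 VA  (d) PF = 0.001406 (lagging)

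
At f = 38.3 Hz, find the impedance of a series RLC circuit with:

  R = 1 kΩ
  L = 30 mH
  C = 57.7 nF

Step 1 — Angular frequency: ω = 2π·f = 2π·38.3 = 240.6 rad/s.
Step 2 — Component impedances:
  R: Z = R = 1000 Ω
  L: Z = jωL = j·240.6·0.03 = 0 + j7.219 Ω
  C: Z = 1/(jωC) = -j/(ω·C) = 0 - j7.202e+04 Ω
Step 3 — Series combination: Z_total = R + L + C = 1000 - j7.201e+04 Ω = 7.202e+04∠-89.2° Ω.

Z = 1000 - j7.201e+04 Ω = 7.202e+04∠-89.2° Ω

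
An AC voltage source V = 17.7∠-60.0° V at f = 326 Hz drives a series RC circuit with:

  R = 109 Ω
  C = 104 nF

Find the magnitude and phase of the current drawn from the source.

Step 1 — Angular frequency: ω = 2π·f = 2π·326 = 2048 rad/s.
Step 2 — Component impedances:
  R: Z = R = 109 Ω
  C: Z = 1/(jωC) = -j/(ω·C) = 0 - j4694 Ω
Step 3 — Series combination: Z_total = R + C = 109 - j4694 Ω = 4696∠-88.7° Ω.
Step 4 — Source phasor: V = 17.7∠-60.0° V = 8.85 - j15.33 V.
Step 5 — Ohm's law: I = V / Z_total = (8.85 - j15.33) / (109 - j4694) = 0.003307 + j0.001808 A.
Step 6 — Convert to polar: |I| = 0.00377 A, ∠I = 28.7°.

I = 0.00377∠28.7° A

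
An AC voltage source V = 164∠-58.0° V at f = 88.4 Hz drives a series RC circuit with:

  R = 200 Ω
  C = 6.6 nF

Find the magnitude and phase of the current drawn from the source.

Step 1 — Angular frequency: ω = 2π·f = 2π·88.4 = 555.4 rad/s.
Step 2 — Component impedances:
  R: Z = R = 200 Ω
  C: Z = 1/(jωC) = -j/(ω·C) = 0 - j2.728e+05 Ω
Step 3 — Series combination: Z_total = R + C = 200 - j2.728e+05 Ω = 2.728e+05∠-90.0° Ω.
Step 4 — Source phasor: V = 164∠-58.0° V = 86.91 - j139.1 V.
Step 5 — Ohm's law: I = V / Z_total = (86.91 - j139.1) / (200 - j2.728e+05) = 0.0005101 + j0.0003182 A.
Step 6 — Convert to polar: |I| = 0.0006012 A, ∠I = 32.0°.

I = 0.0006012∠32.0° A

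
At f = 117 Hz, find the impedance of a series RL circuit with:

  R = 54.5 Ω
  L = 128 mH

Step 1 — Angular frequency: ω = 2π·f = 2π·117 = 735.1 rad/s.
Step 2 — Component impedances:
  R: Z = R = 54.5 Ω
  L: Z = jωL = j·735.1·0.128 = 0 + j94.1 Ω
Step 3 — Series combination: Z_total = R + L = 54.5 + j94.1 Ω = 108.7∠59.9° Ω.

Z = 54.5 + j94.1 Ω = 108.7∠59.9° Ω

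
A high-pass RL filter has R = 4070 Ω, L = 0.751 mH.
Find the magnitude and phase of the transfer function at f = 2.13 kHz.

Step 1 — Angular frequency: ω = 2π·2130 = 1.338e+04 rad/s.
Step 2 — Transfer function: H(jω) = jωL/(R + jωL).
Step 3 — Numerator jωL = j·10.05; denominator R + jωL = 4070 + j10.05.
Step 4 — H = 6.098e-06 + j0.002469.
Step 5 — Magnitude: |H| = 0.002469 (-52.1 dB); phase: φ = 89.9°.

|H| = 0.002469 (-52.1 dB), φ = 89.9°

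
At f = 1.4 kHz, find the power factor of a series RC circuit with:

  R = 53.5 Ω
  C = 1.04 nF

Step 1 — Angular frequency: ω = 2π·f = 2π·1400 = 8796 rad/s.
Step 2 — Component impedances:
  R: Z = R = 53.5 Ω
  C: Z = 1/(jωC) = -j/(ω·C) = 0 - j1.093e+05 Ω
Step 3 — Series combination: Z_total = R + C = 53.5 - j1.093e+05 Ω = 1.093e+05∠-90.0° Ω.
Step 4 — Power factor: PF = cos(φ) = Re(Z)/|Z| = 53.5/1.0931e+05 = 0.0004894.
Step 5 — Type: Im(Z) = -1.093e+05 ⇒ leading (phase φ = -90.0°).

PF = 0.0004894 (leading, φ = -90.0°)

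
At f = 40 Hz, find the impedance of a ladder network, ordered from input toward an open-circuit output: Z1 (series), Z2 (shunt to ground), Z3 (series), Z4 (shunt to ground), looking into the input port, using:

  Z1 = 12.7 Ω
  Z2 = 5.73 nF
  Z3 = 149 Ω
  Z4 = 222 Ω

Step 1 — Angular frequency: ω = 2π·f = 2π·40 = 251.3 rad/s.
Step 2 — Component impedances:
  Z1: Z = R = 12.7 Ω
  Z2: Z = 1/(jωC) = -j/(ω·C) = 0 - j6.944e+05 Ω
  Z3: Z = R = 149 Ω
  Z4: Z = R = 222 Ω
Step 3 — Ladder network (open output): work backward from the far end, alternating series and parallel combinations. Z_in = 383.7 - j0.1982 Ω = 383.7∠-0.0° Ω.

Z = 383.7 - j0.1982 Ω = 383.7∠-0.0° Ω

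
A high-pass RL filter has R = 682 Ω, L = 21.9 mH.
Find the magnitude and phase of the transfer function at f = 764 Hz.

Step 1 — Angular frequency: ω = 2π·764 = 4800 rad/s.
Step 2 — Transfer function: H(jω) = jωL/(R + jωL).
Step 3 — Numerator jωL = j·105.1; denominator R + jωL = 682 + j105.1.
Step 4 — H = 0.02321 + j0.1506.
Step 5 — Magnitude: |H| = 0.1523 (-16.3 dB); phase: φ = 81.2°.

|H| = 0.1523 (-16.3 dB), φ = 81.2°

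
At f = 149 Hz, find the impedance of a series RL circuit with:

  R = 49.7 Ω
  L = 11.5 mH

Step 1 — Angular frequency: ω = 2π·f = 2π·149 = 936.2 rad/s.
Step 2 — Component impedances:
  R: Z = R = 49.7 Ω
  L: Z = jωL = j·936.2·0.0115 = 0 + j10.77 Ω
Step 3 — Series combination: Z_total = R + L = 49.7 + j10.77 Ω = 50.85∠12.2° Ω.

Z = 49.7 + j10.77 Ω = 50.85∠12.2° Ω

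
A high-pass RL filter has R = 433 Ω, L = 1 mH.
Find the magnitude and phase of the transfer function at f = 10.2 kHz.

Step 1 — Angular frequency: ω = 2π·1.02e+04 = 6.409e+04 rad/s.
Step 2 — Transfer function: H(jω) = jωL/(R + jωL).
Step 3 — Numerator jωL = j·64.09; denominator R + jωL = 433 + j64.09.
Step 4 — H = 0.02144 + j0.1448.
Step 5 — Magnitude: |H| = 0.1464 (-16.7 dB); phase: φ = 81.6°.

|H| = 0.1464 (-16.7 dB), φ = 81.6°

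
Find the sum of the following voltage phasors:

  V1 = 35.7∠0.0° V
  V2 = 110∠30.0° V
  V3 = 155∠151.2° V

Step 1 — Convert each phasor to rectangular form:
  V1 = 35.7·(cos(0.0°) + j·sin(0.0°)) = 35.7 V
  V2 = 110·(cos(30.0°) + j·sin(30.0°)) = 95.26 + j55 V
  V3 = 155·(cos(151.2°) + j·sin(151.2°)) = -135.8 + j74.67 V
Step 2 — Sum components: V_total = -4.865 + j129.7 V.
Step 3 — Convert to polar: |V_total| = 129.8 V, ∠V_total = 92.1°.

V_total = 129.8∠92.1° V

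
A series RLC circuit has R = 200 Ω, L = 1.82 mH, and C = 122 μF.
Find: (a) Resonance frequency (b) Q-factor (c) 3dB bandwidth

Step 1 — Resonance: ω₀ = 1/√(LC) = 1/√(0.00182·0.000122) = 2122 rad/s.
Step 2 — f₀ = ω₀/(2π) = 337.8 Hz.
Step 3 — Series Q: Q = ω₀L/R = 2122·0.00182/200 = 0.01931.
Step 4 — Bandwidth: Δω = ω₀/Q = 1.099e+05 rad/s; BW = Δω/(2π) = 1.749e+04 Hz.

(a) f₀ = 337.8 Hz  (b) Q = 0.01931  (c) BW = 1.749e+04 Hz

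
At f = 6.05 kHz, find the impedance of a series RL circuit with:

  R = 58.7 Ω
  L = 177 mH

Step 1 — Angular frequency: ω = 2π·f = 2π·6050 = 3.801e+04 rad/s.
Step 2 — Component impedances:
  R: Z = R = 58.7 Ω
  L: Z = jωL = j·3.801e+04·0.177 = 0 + j6728 Ω
Step 3 — Series combination: Z_total = R + L = 58.7 + j6728 Ω = 6729∠89.5° Ω.

Z = 58.7 + j6728 Ω = 6729∠89.5° Ω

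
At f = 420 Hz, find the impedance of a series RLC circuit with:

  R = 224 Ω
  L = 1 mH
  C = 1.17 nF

Step 1 — Angular frequency: ω = 2π·f = 2π·420 = 2639 rad/s.
Step 2 — Component impedances:
  R: Z = R = 224 Ω
  L: Z = jωL = j·2639·0.001 = 0 + j2.639 Ω
  C: Z = 1/(jωC) = -j/(ω·C) = 0 - j3.239e+05 Ω
Step 3 — Series combination: Z_total = R + L + C = 224 - j3.239e+05 Ω = 3.239e+05∠-90.0° Ω.

Z = 224 - j3.239e+05 Ω = 3.239e+05∠-90.0° Ω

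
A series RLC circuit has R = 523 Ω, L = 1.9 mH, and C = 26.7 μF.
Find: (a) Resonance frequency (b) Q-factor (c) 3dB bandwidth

Step 1 — Resonance: ω₀ = 1/√(LC) = 1/√(0.0019·2.67e-05) = 4440 rad/s.
Step 2 — f₀ = ω₀/(2π) = 706.6 Hz.
Step 3 — Series Q: Q = ω₀L/R = 4440·0.0019/523 = 0.01613.
Step 4 — Bandwidth: Δω = ω₀/Q = 2.753e+05 rad/s; BW = Δω/(2π) = 4.381e+04 Hz.

(a) f₀ = 706.6 Hz  (b) Q = 0.01613  (c) BW = 4.381e+04 Hz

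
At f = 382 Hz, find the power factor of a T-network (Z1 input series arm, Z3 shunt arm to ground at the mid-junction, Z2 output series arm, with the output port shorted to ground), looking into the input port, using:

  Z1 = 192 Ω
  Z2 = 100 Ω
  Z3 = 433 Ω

Step 1 — Angular frequency: ω = 2π·f = 2π·382 = 2400 rad/s.
Step 2 — Component impedances:
  Z1: Z = R = 192 Ω
  Z2: Z = R = 100 Ω
  Z3: Z = R = 433 Ω
Step 3 — With the output port shorted to ground, the output series arm Z2 runs from the junction to ground; the shunt arm Z3 also runs from the junction to ground. They appear in parallel: Z3 || Z2 = 81.24 Ω.
Step 4 — Series with input arm Z1: Z_in = Z1 + (Z3 || Z2) = 273.2 Ω = 273.2∠0.0° Ω.
Step 5 — Power factor: PF = cos(φ) = Re(Z)/|Z| = 273.2/273.2 = 1.
Step 6 — Type: Im(Z) = 0 ⇒ unity (phase φ = 0.0°).

PF = 1 (unity, φ = 0.0°)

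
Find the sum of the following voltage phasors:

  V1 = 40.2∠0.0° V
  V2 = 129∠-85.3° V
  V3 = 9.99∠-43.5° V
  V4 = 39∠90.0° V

Step 1 — Convert each phasor to rectangular form:
  V1 = 40.2·(cos(0.0°) + j·sin(0.0°)) = 40.2 V
  V2 = 129·(cos(-85.3°) + j·sin(-85.3°)) = 10.57 - j128.6 V
  V3 = 9.99·(cos(-43.5°) + j·sin(-43.5°)) = 7.246 - j6.877 V
  V4 = 39·(cos(90.0°) + j·sin(90.0°)) = 0 + j39 V
Step 2 — Sum components: V_total = 58.02 - j96.44 V.
Step 3 — Convert to polar: |V_total| = 112.5 V, ∠V_total = -59.0°.

V_total = 112.5∠-59.0° V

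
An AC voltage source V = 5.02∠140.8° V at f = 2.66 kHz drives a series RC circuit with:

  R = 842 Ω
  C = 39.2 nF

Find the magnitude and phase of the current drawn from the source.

Step 1 — Angular frequency: ω = 2π·f = 2π·2660 = 1.671e+04 rad/s.
Step 2 — Component impedances:
  R: Z = R = 842 Ω
  C: Z = 1/(jωC) = -j/(ω·C) = 0 - j1526 Ω
Step 3 — Series combination: Z_total = R + C = 842 - j1526 Ω = 1743∠-61.1° Ω.
Step 4 — Source phasor: V = 5.02∠140.8° V = -3.89 + j3.173 V.
Step 5 — Ohm's law: I = V / Z_total = (-3.89 + j3.173) / (842 - j1526) = -0.002672 - j0.001075 A.
Step 6 — Convert to polar: |I| = 0.00288 A, ∠I = -158.1°.

I = 0.00288∠-158.1° A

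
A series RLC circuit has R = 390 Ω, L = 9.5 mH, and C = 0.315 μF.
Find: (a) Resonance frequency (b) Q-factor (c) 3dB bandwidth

Step 1 — Resonance condition Im(Z)=0 gives ω₀ = 1/√(LC).
Step 2 — ω₀ = 1/√(0.0095·3.15e-07) = 1.828e+04 rad/s.
Step 3 — f₀ = ω₀/(2π) = 2909 Hz.
Step 4 — Series Q: Q = ω₀L/R = 1.828e+04·0.0095/390 = 0.4453.
Step 5 — 3dB bandwidth: Δω = ω₀/Q = 4.105e+04 rad/s; BW = Δω/(2π) = 6534 Hz.

(a) f₀ = 2909 Hz  (b) Q = 0.4453  (c) BW = 6534 Hz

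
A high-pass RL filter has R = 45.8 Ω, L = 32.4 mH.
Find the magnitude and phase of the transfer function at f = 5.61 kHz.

Step 1 — Angular frequency: ω = 2π·5610 = 3.525e+04 rad/s.
Step 2 — Transfer function: H(jω) = jωL/(R + jωL).
Step 3 — Numerator jωL = j·1142; denominator R + jωL = 45.8 + j1142.
Step 4 — H = 0.9984 + j0.04004.
Step 5 — Magnitude: |H| = 0.9992 (-0.0 dB); phase: φ = 2.3°.

|H| = 0.9992 (-0.0 dB), φ = 2.3°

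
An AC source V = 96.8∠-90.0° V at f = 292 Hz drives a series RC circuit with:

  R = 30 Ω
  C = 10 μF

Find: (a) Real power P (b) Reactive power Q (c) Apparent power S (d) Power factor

Step 1 — Angular frequency: ω = 2π·f = 2π·292 = 1835 rad/s.
Step 2 — Component impedances:
  R: Z = R = 30 Ω
  C: Z = 1/(jωC) = -j/(ω·C) = 0 - j54.51 Ω
Step 3 — Series combination: Z_total = R + C = 30 - j54.51 Ω = 62.22∠-61.2° Ω.
Step 4 — Source phasor: V = 96.8∠-90.0° V = 0 - j96.8 V.
Step 5 — Current: I = V / Z = 1.363 - j0.7502 A = 1.556∠-28.8° A.
Step 6 — Complex power: S = V·I* = 72.62 - j131.9 VA.
Step 7 — Real power: P = Re(S) = 72.62 W.
Step 8 — Reactive power: Q = Im(S) = -131.9 VAR.
Step 9 — Apparent power: |S| = 150.6 VA.
Step 10 — Power factor: PF = P/|S| = 0.4822 (leading).

(a) P = 72.62 W  (b) Q = -131.9 VAR  (c) S = 150.6 VA  (d) PF = 0.4822 (leading)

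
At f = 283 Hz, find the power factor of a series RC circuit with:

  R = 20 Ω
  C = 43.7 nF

Step 1 — Angular frequency: ω = 2π·f = 2π·283 = 1778 rad/s.
Step 2 — Component impedances:
  R: Z = R = 20 Ω
  C: Z = 1/(jωC) = -j/(ω·C) = 0 - j1.287e+04 Ω
Step 3 — Series combination: Z_total = R + C = 20 - j1.287e+04 Ω = 1.287e+04∠-89.9° Ω.
Step 4 — Power factor: PF = cos(φ) = Re(Z)/|Z| = 20/1.287e+04 = 0.001554.
Step 5 — Type: Im(Z) = -1.287e+04 ⇒ leading (phase φ = -89.9°).

PF = 0.001554 (leading, φ = -89.9°)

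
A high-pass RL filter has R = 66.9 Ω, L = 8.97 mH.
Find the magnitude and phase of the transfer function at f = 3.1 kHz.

Step 1 — Angular frequency: ω = 2π·3100 = 1.948e+04 rad/s.
Step 2 — Transfer function: H(jω) = jωL/(R + jωL).
Step 3 — Numerator jωL = j·174.7; denominator R + jωL = 66.9 + j174.7.
Step 4 — H = 0.8721 + j0.3339.
Step 5 — Magnitude: |H| = 0.9339 (-0.6 dB); phase: φ = 21.0°.

|H| = 0.9339 (-0.6 dB), φ = 21.0°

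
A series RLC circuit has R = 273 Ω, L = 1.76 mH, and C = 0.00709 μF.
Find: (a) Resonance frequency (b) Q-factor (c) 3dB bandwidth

Step 1 — Resonance: ω₀ = 1/√(LC) = 1/√(0.00176·7.09e-09) = 2.831e+05 rad/s.
Step 2 — f₀ = ω₀/(2π) = 4.505e+04 Hz.
Step 3 — Series Q: Q = ω₀L/R = 2.831e+05·0.00176/273 = 1.825.
Step 4 — Bandwidth: Δω = ω₀/Q = 1.551e+05 rad/s; BW = Δω/(2π) = 2.469e+04 Hz.

(a) f₀ = 4.505e+04 Hz  (b) Q = 1.825  (c) BW = 2.469e+04 Hz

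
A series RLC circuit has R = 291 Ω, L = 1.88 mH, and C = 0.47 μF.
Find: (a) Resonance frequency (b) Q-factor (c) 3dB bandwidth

Step 1 — Resonance: ω₀ = 1/√(LC) = 1/√(0.00188·4.7e-07) = 3.364e+04 rad/s.
Step 2 — f₀ = ω₀/(2π) = 5354 Hz.
Step 3 — Series Q: Q = ω₀L/R = 3.364e+04·0.00188/291 = 0.2173.
Step 4 — Bandwidth: Δω = ω₀/Q = 1.548e+05 rad/s; BW = Δω/(2π) = 2.464e+04 Hz.

(a) f₀ = 5354 Hz  (b) Q = 0.2173  (c) BW = 2.464e+04 Hz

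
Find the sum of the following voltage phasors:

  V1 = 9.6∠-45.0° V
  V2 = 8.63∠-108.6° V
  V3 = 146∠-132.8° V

Step 1 — Convert each phasor to rectangular form:
  V1 = 9.6·(cos(-45.0°) + j·sin(-45.0°)) = 6.788 - j6.788 V
  V2 = 8.63·(cos(-108.6°) + j·sin(-108.6°)) = -2.753 - j8.179 V
  V3 = 146·(cos(-132.8°) + j·sin(-132.8°)) = -99.2 - j107.1 V
Step 2 — Sum components: V_total = -95.16 - j122.1 V.
Step 3 — Convert to polar: |V_total| = 154.8 V, ∠V_total = -127.9°.

V_total = 154.8∠-127.9° V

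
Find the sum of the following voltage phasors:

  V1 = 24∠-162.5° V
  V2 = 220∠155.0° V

Step 1 — Convert each phasor to rectangular form:
  V1 = 24·(cos(-162.5°) + j·sin(-162.5°)) = -22.89 - j7.217 V
  V2 = 220·(cos(155.0°) + j·sin(155.0°)) = -199.4 + j92.98 V
Step 2 — Sum components: V_total = -222.3 + j85.76 V.
Step 3 — Convert to polar: |V_total| = 238.2 V, ∠V_total = 158.9°.

V_total = 238.2∠158.9° V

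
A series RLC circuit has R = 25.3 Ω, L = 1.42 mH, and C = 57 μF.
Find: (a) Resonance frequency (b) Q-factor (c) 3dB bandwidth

Step 1 — Resonance condition Im(Z)=0 gives ω₀ = 1/√(LC).
Step 2 — ω₀ = 1/√(0.00142·5.7e-05) = 3515 rad/s.
Step 3 — f₀ = ω₀/(2π) = 559.4 Hz.
Step 4 — Series Q: Q = ω₀L/R = 3515·0.00142/25.3 = 0.1973.
Step 5 — 3dB bandwidth: Δω = ω₀/Q = 1.782e+04 rad/s; BW = Δω/(2π) = 2836 Hz.

(a) f₀ = 559.4 Hz  (b) Q = 0.1973  (c) BW = 2836 Hz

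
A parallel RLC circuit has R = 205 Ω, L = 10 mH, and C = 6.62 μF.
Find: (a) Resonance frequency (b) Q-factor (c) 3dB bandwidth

Step 1 — Resonance: ω₀ = 1/√(LC) = 1/√(0.01·6.62e-06) = 3887 rad/s.
Step 2 — f₀ = ω₀/(2π) = 618.6 Hz.
Step 3 — Parallel Q: Q = R/(ω₀L) = 205/(3887·0.01) = 5.275.
Step 4 — Bandwidth: Δω = ω₀/Q = 736.9 rad/s; BW = Δω/(2π) = 117.3 Hz.

(a) f₀ = 618.6 Hz  (b) Q = 5.275  (c) BW = 117.3 Hz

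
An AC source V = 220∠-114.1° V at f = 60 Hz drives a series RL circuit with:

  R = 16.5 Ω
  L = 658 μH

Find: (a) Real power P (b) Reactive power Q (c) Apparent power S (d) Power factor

Step 1 — Angular frequency: ω = 2π·f = 2π·60 = 377 rad/s.
Step 2 — Component impedances:
  R: Z = R = 16.5 Ω
  L: Z = jωL = j·377·0.000658 = 0 + j0.2481 Ω
Step 3 — Series combination: Z_total = R + L = 16.5 + j0.2481 Ω = 16.5∠0.9° Ω.
Step 4 — Source phasor: V = 220∠-114.1° V = -89.83 - j200.8 V.
Step 5 — Current: I = V / Z = -5.626 - j12.09 A = 13.33∠-115.0° A.
Step 6 — Complex power: S = V·I* = 2933 + j44.09 VA.
Step 7 — Real power: P = Re(S) = 2933 W.
Step 8 — Reactive power: Q = Im(S) = 44.09 VAR.
Step 9 — Apparent power: |S| = 2933 VA.
Step 10 — Power factor: PF = P/|S| = 0.9999 (lagging).

(a) P = 2933 W  (b) Q = 44.09 VAR  (c) S = 2933 VA  (d) PF = 0.9999 (lagging)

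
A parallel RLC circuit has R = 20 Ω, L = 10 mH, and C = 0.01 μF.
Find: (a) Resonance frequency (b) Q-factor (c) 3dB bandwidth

Step 1 — Resonance: ω₀ = 1/√(LC) = 1/√(0.01·1e-08) = 1e+05 rad/s.
Step 2 — f₀ = ω₀/(2π) = 1.592e+04 Hz.
Step 3 — Parallel Q: Q = R/(ω₀L) = 20/(1e+05·0.01) = 0.02.
Step 4 — Bandwidth: Δω = ω₀/Q = 5e+06 rad/s; BW = Δω/(2π) = 7.958e+05 Hz.

(a) f₀ = 1.592e+04 Hz  (b) Q = 0.02  (c) BW = 7.958e+05 Hz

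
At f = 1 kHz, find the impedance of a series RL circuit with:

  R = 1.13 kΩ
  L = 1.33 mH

Step 1 — Angular frequency: ω = 2π·f = 2π·1000 = 6283 rad/s.
Step 2 — Component impedances:
  R: Z = R = 1130 Ω
  L: Z = jωL = j·6283·0.00133 = 0 + j8.357 Ω
Step 3 — Series combination: Z_total = R + L = 1130 + j8.357 Ω = 1130∠0.4° Ω.

Z = 1130 + j8.357 Ω = 1130∠0.4° Ω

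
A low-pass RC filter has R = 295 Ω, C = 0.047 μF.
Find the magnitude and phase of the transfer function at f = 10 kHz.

Step 1 — Angular frequency: ω = 2π·1e+04 = 6.283e+04 rad/s.
Step 2 — Transfer function: H(jω) = 1/(1 + jωRC).
Step 3 — Denominator: 1 + jωRC = 1 + j·6.283e+04·295·4.7e-08 = 1 + j0.8712.
Step 4 — H = 0.5685 - j0.4953.
Step 5 — Magnitude: |H| = 0.754 (-2.5 dB); phase: φ = -41.1°.

|H| = 0.754 (-2.5 dB), φ = -41.1°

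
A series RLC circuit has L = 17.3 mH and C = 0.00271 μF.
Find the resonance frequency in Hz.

Step 1 — Resonance condition Im(Z)=0 gives ω₀ = 1/√(LC).
Step 2 — ω₀ = 1/√(0.0173·2.71e-09) = 1.46e+05 rad/s.
Step 3 — f₀ = ω₀/(2π) = 2.324e+04 Hz.

f₀ = 2.324e+04 Hz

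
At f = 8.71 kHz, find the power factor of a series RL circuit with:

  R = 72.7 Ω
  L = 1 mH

Step 1 — Angular frequency: ω = 2π·f = 2π·8710 = 5.473e+04 rad/s.
Step 2 — Component impedances:
  R: Z = R = 72.7 Ω
  L: Z = jωL = j·5.473e+04·0.001 = 0 + j54.73 Ω
Step 3 — Series combination: Z_total = R + L = 72.7 + j54.73 Ω = 91∠37.0° Ω.
Step 4 — Power factor: PF = cos(φ) = Re(Z)/|Z| = 72.7/91 = 0.7989.
Step 5 — Type: Im(Z) = 54.73 ⇒ lagging (phase φ = 37.0°).

PF = 0.7989 (lagging, φ = 37.0°)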